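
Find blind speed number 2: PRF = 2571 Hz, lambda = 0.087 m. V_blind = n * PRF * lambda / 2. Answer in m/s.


V_blind = 2 * 2571 * 0.087 / 2 = 223.7 m/s

223.7 m/s


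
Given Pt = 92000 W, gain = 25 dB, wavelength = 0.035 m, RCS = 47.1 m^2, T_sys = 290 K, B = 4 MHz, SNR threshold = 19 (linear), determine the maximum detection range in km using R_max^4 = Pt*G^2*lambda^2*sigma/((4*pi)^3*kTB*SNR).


G_lin = 10^(25/10) = 316.227766
R^4 = 92000 * 316.227766^2 * 0.035^2 * 47.1 / ((4*pi)^3 * 1.38e-23 * 290 * 4000000.0 * 19)
R^4 = 8.79477e17 m^4
R_max = (8.79477e17)^(1/4) = 30623.6 m = 30.6 km

30.6 km


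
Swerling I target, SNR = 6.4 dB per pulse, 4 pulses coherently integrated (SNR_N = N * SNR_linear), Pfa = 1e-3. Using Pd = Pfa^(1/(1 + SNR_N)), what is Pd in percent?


SNR_lin = 10^(6.4/10) = 4.36516
SNR_N = 4 * 4.36516 = 17.46064
1/(1 + SNR_N) = 1/18.46064 = 0.0541693
Pd = (1e-3)^0.0541693 = 0.68785
Pd = 68.8%

68.8%


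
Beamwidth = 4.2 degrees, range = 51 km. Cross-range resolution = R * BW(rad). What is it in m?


BW_rad = 0.073303829
CR = 51000 * 0.073303829 = 3738.5 m

3738.5 m


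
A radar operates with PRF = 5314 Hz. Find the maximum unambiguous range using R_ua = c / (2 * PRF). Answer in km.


R_ua = 3e8 / (2 * 5314) = 28227.3 m = 28.2 km

28.2 km


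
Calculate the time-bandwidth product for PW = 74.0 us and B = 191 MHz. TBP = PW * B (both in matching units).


TBP = 74.0 * 191 = 14134.0

14134.0


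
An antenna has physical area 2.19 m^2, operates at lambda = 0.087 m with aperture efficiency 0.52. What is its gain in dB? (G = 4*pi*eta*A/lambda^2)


G_linear = 4*pi*0.52*2.19/0.087^2 = 1890.68
G_dB = 10*log10(1890.68) = 32.8 dB

32.8 dB


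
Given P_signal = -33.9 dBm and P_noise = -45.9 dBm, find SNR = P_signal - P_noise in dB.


SNR = -33.9 - (-45.9) = 12.0 dB

12.0 dB


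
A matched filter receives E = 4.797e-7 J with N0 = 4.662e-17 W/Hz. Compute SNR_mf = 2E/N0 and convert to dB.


SNR_lin = 2 * 4.797e-7 / 4.662e-17 = 2.058e10
SNR_dB = 10*log10(2.058e10) = 103.1 dB

103.1 dB


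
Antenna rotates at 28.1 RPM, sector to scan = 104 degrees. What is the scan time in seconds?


t = 104 / (28.1 * 360) * 60 = 0.62 s

0.62 s


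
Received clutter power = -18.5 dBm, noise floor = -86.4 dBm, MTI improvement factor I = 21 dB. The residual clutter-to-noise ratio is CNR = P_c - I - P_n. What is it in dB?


CNR = -18.5 - 21 - (-86.4) = 46.9 dB

46.9 dB


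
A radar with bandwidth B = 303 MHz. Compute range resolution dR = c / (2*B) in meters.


dR = 3e8 / (2 * 303000000.0) = 0.5 m

0.5 m


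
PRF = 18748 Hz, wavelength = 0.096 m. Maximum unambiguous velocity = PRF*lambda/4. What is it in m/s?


V_ua = 18748 * 0.096 / 4 = 450.0 m/s

450.0 m/s


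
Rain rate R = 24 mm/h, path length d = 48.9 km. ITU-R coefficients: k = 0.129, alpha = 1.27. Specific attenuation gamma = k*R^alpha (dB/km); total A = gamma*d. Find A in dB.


gamma = 0.129 * 24^1.27 = 7.302272 dB/km
A = 7.302272 * 48.9 = 357.08 dB

357.08 dB


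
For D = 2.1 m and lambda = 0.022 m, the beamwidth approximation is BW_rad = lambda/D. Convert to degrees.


BW_rad = 0.022 / 2.1 = 0.010476
BW_deg = 0.6 degrees

0.6 degrees


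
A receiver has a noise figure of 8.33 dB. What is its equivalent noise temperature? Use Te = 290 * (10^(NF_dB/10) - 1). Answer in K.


NF_lin = 10^(8.33/10) = 6.807694
Te = 290 * (6.807694 - 1) = 1684.2 K

1684.2 K


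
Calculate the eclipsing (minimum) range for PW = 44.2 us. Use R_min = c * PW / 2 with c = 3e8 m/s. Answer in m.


R_min = 3e8 * 44.2e-6 / 2 = 6630.0 m

6630.0 m


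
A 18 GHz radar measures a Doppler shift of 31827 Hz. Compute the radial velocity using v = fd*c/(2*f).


v = 31827 * 3e8 / (2 * 18000000000.0) = 265.2 m/s

265.2 m/s


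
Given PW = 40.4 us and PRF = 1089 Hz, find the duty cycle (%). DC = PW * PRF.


DC = 40.4e-6 * 1089 * 100 = 4.4%

4.4%


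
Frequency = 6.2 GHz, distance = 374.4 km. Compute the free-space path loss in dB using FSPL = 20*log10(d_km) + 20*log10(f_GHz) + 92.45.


20*log10(374.4) = 51.47
20*log10(6.2) = 15.85
FSPL = 159.8 dB

159.8 dB


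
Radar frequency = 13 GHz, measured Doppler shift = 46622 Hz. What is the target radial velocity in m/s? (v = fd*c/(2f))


v = 46622 * 3e8 / (2 * 13000000000.0) = 537.9 m/s

537.9 m/s


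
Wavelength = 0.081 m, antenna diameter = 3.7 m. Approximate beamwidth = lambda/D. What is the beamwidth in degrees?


BW_rad = 0.081 / 3.7 = 0.021892
BW_deg = 1.25 degrees

1.25 degrees


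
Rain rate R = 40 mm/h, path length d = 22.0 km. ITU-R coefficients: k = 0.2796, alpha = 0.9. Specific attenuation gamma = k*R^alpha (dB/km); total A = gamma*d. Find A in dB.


gamma = 0.2796 * 40^0.9 = 7.733768 dB/km
A = 7.733768 * 22.0 = 170.14 dB

170.14 dB


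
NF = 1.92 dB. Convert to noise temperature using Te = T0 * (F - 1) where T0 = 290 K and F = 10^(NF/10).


NF_lin = 10^(1.92/10) = 1.555966
Te = 290 * (1.555966 - 1) = 161.2 K

161.2 K


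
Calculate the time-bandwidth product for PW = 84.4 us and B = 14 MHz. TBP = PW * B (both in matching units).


TBP = 84.4 * 14 = 1181.6

1181.6


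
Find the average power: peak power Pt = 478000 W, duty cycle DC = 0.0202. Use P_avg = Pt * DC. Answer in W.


P_avg = 478000 * 0.0202 = 9655.6 W

9655.6 W


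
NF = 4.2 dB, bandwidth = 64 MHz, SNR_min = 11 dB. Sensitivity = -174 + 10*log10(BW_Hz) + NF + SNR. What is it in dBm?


10*log10(64000000.0) = 78.06
S = -174 + 78.06 + 4.2 + 11 = -80.7 dBm

-80.7 dBm


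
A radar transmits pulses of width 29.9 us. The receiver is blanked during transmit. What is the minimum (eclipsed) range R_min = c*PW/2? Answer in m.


R_min = 3e8 * 29.9e-6 / 2 = 4485.0 m

4485.0 m


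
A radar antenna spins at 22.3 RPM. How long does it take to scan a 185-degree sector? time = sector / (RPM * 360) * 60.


t = 185 / (22.3 * 360) * 60 = 1.38 s

1.38 s


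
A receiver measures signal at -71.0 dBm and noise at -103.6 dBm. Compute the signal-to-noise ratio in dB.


SNR = -71.0 - (-103.6) = 32.6 dB

32.6 dB


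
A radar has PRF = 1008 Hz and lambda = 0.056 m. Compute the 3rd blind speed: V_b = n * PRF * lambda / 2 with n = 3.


V_blind = 3 * 1008 * 0.056 / 2 = 84.7 m/s

84.7 m/s


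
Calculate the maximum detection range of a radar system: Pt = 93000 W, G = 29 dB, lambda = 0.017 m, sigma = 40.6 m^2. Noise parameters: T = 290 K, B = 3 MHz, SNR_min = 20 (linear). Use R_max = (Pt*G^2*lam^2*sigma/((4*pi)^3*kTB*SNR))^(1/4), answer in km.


G_lin = 10^(29/10) = 794.328235
R^4 = 93000 * 794.328235^2 * 0.017^2 * 40.6 / ((4*pi)^3 * 1.38e-23 * 290 * 3000000.0 * 20)
R^4 = 1.44494e18 m^4
R_max = (1.44494e18)^(1/4) = 34670.7 m = 34.7 km

34.7 km


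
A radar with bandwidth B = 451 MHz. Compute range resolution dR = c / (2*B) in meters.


dR = 3e8 / (2 * 451000000.0) = 0.33 m

0.33 m


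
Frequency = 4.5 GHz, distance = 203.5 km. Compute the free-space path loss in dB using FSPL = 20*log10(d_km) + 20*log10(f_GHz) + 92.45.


20*log10(203.5) = 46.17
20*log10(4.5) = 13.06
FSPL = 151.7 dB

151.7 dB


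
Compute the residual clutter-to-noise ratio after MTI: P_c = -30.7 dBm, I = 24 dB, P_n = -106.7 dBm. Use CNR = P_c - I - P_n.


CNR = -30.7 - 24 - (-106.7) = 52.0 dB

52.0 dB


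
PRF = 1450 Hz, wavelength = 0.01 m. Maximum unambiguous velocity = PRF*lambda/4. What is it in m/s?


V_ua = 1450 * 0.01 / 4 = 3.6 m/s

3.6 m/s


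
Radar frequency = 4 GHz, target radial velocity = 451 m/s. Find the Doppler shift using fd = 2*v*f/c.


fd = 2 * 451 * 4000000000.0 / 3e8 = 12026.7 Hz

12026.7 Hz


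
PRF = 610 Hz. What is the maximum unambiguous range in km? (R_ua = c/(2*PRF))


R_ua = 3e8 / (2 * 610) = 245901.6 m = 245.9 km

245.9 km


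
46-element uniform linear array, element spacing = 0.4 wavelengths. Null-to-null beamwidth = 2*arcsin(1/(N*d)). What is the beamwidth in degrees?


1/(N*d) = 1/(46*0.4) = 0.054348
BW = 2*arcsin(0.054348) = 6.2 degrees

6.2 degrees


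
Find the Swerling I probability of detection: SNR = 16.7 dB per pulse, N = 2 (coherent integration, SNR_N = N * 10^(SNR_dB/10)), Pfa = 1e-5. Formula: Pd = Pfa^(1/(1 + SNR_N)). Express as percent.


SNR_lin = 10^(16.7/10) = 46.77351
SNR_N = 2 * 46.77351 = 93.54702
1/(1 + SNR_N) = 1/94.54702 = 0.0105767
Pd = (1e-5)^0.0105767 = 0.88535
Pd = 88.5%

88.5%


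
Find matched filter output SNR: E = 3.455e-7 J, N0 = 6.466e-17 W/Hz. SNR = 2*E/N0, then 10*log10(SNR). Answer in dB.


SNR_lin = 2 * 3.455e-7 / 6.466e-17 = 1.069e10
SNR_dB = 10*log10(1.069e10) = 100.3 dB

100.3 dB


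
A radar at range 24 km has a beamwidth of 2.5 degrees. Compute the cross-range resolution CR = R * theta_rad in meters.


BW_rad = 0.043633231
CR = 24000 * 0.043633231 = 1047.2 m

1047.2 m


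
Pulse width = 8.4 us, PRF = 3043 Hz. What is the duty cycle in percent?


DC = 8.4e-6 * 3043 * 100 = 2.56%

2.56%


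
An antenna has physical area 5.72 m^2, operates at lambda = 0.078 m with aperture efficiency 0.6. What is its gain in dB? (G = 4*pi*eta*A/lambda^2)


G_linear = 4*pi*0.6*5.72/0.078^2 = 7088.72
G_dB = 10*log10(7088.72) = 38.5 dB

38.5 dB


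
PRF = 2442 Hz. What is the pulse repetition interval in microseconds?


PRI = 1/2442 = 0.0004095004 s = 409.5 us

409.5 us


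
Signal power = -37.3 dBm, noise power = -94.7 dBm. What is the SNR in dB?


SNR = -37.3 - (-94.7) = 57.4 dB

57.4 dB


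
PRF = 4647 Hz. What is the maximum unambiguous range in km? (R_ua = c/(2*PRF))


R_ua = 3e8 / (2 * 4647) = 32278.9 m = 32.3 km

32.3 km


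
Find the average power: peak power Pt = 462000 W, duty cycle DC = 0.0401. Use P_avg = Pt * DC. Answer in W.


P_avg = 462000 * 0.0401 = 18526.2 W

18526.2 W


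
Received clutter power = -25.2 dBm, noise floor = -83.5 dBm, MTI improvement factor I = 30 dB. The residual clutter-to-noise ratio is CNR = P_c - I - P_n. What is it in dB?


CNR = -25.2 - 30 - (-83.5) = 28.3 dB

28.3 dB


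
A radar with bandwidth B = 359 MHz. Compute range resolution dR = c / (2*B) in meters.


dR = 3e8 / (2 * 359000000.0) = 0.42 m

0.42 m


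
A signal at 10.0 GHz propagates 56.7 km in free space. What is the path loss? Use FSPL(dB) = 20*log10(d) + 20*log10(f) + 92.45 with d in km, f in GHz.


20*log10(56.7) = 35.07
20*log10(10.0) = 20.0
FSPL = 147.5 dB

147.5 dB


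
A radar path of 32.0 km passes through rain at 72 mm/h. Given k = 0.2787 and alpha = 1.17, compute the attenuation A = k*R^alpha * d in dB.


gamma = 0.2787 * 72^1.17 = 41.516046 dB/km
A = 41.516046 * 32.0 = 1328.51 dB

1328.51 dB


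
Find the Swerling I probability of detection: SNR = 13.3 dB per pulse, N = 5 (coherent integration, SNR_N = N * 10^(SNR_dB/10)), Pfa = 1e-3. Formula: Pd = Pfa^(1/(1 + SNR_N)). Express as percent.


SNR_lin = 10^(13.3/10) = 21.37962
SNR_N = 5 * 21.37962 = 106.8981
1/(1 + SNR_N) = 1/107.8981 = 0.009268
Pd = (1e-3)^0.009268 = 0.93799
Pd = 93.8%

93.8%


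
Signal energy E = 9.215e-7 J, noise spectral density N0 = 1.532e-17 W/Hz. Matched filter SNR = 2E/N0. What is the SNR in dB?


SNR_lin = 2 * 9.215e-7 / 1.532e-17 = 1.203e11
SNR_dB = 10*log10(1.203e11) = 110.8 dB

110.8 dB


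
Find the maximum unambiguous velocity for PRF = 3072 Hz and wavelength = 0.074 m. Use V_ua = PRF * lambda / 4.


V_ua = 3072 * 0.074 / 4 = 56.8 m/s

56.8 m/s


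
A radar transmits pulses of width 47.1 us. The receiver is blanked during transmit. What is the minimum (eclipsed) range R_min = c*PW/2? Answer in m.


R_min = 3e8 * 47.1e-6 / 2 = 7065.0 m

7065.0 m


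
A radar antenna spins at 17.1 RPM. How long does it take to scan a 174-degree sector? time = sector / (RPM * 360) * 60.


t = 174 / (17.1 * 360) * 60 = 1.7 s

1.7 s


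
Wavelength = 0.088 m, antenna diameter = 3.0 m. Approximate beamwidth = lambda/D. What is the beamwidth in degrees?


BW_rad = 0.088 / 3.0 = 0.029333
BW_deg = 1.68 degrees

1.68 degrees


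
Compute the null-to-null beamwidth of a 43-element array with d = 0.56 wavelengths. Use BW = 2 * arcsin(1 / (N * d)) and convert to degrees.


1/(N*d) = 1/(43*0.56) = 0.041528
BW = 2*arcsin(0.041528) = 4.8 degrees

4.8 degrees


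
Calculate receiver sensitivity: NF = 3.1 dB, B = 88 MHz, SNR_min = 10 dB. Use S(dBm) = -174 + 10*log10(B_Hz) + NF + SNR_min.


10*log10(88000000.0) = 79.44
S = -174 + 79.44 + 3.1 + 10 = -81.5 dBm

-81.5 dBm


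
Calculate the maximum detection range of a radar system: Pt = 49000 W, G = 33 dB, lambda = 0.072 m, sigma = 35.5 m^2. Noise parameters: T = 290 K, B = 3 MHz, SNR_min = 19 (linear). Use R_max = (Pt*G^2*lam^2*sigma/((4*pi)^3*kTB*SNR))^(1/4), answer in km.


G_lin = 10^(33/10) = 1995.262315
R^4 = 49000 * 1995.262315^2 * 0.072^2 * 35.5 / ((4*pi)^3 * 1.38e-23 * 290 * 3000000.0 * 19)
R^4 = 7.93063e19 m^4
R_max = (7.93063e19)^(1/4) = 94368.5 m = 94.4 km

94.4 km


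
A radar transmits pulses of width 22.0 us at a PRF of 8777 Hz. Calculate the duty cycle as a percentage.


DC = 22.0e-6 * 8777 * 100 = 19.31%

19.31%


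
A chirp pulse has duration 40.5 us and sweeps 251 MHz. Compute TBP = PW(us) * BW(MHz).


TBP = 40.5 * 251 = 10165.5

10165.5


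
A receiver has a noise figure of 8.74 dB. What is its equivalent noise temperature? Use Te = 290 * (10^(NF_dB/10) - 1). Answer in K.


NF_lin = 10^(8.74/10) = 7.481695
Te = 290 * (7.481695 - 1) = 1879.7 K

1879.7 K


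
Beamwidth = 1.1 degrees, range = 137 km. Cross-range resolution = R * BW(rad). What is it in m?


BW_rad = 0.019198622
CR = 137000 * 0.019198622 = 2630.2 m

2630.2 m


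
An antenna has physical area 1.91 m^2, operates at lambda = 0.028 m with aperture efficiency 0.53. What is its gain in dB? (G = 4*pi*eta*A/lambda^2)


G_linear = 4*pi*0.53*1.91/0.028^2 = 16225.68
G_dB = 10*log10(16225.68) = 42.1 dB

42.1 dB


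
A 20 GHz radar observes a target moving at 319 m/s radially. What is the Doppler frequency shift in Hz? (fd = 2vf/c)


fd = 2 * 319 * 20000000000.0 / 3e8 = 42533.3 Hz

42533.3 Hz


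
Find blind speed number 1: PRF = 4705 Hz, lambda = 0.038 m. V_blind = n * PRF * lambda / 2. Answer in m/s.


V_blind = 1 * 4705 * 0.038 / 2 = 89.4 m/s

89.4 m/s


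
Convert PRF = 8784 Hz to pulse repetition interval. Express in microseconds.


PRI = 1/8784 = 0.0001138434 s = 113.8 us

113.8 us


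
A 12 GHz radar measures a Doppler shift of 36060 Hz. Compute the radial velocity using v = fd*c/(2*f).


v = 36060 * 3e8 / (2 * 12000000000.0) = 450.8 m/s

450.8 m/s


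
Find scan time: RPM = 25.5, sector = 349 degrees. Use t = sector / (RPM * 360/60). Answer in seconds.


t = 349 / (25.5 * 360) * 60 = 2.28 s

2.28 s


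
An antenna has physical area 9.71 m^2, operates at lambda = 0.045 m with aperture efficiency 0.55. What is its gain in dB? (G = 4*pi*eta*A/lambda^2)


G_linear = 4*pi*0.55*9.71/0.045^2 = 33141.09
G_dB = 10*log10(33141.09) = 45.2 dB

45.2 dB


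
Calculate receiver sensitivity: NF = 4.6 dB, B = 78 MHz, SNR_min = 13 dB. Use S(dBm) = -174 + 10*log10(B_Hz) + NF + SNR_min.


10*log10(78000000.0) = 78.92
S = -174 + 78.92 + 4.6 + 13 = -77.5 dBm

-77.5 dBm


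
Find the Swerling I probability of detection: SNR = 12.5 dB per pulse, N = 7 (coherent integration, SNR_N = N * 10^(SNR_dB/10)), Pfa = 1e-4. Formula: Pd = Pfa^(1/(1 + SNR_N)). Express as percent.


SNR_lin = 10^(12.5/10) = 17.78279
SNR_N = 7 * 17.78279 = 124.47953
1/(1 + SNR_N) = 1/125.47953 = 0.0079694
Pd = (1e-4)^0.0079694 = 0.92923
Pd = 92.9%

92.9%


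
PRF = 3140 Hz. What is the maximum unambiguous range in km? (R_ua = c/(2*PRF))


R_ua = 3e8 / (2 * 3140) = 47770.7 m = 47.8 km

47.8 km


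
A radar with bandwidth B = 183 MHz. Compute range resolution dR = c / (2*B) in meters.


dR = 3e8 / (2 * 183000000.0) = 0.82 m

0.82 m


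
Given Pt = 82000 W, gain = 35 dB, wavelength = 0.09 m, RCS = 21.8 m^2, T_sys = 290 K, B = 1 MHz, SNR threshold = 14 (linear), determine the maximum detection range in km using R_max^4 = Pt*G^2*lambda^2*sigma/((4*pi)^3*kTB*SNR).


G_lin = 10^(35/10) = 3162.27766
R^4 = 82000 * 3162.27766^2 * 0.09^2 * 21.8 / ((4*pi)^3 * 1.38e-23 * 290 * 1000000.0 * 14)
R^4 = 1.30233e21 m^4
R_max = (1.30233e21)^(1/4) = 189967.9 m = 190.0 km

190.0 km


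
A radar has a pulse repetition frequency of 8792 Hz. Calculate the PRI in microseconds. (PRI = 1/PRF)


PRI = 1/8792 = 0.0001137398 s = 113.7 us

113.7 us


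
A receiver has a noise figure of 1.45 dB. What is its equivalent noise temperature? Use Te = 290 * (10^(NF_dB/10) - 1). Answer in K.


NF_lin = 10^(1.45/10) = 1.396368
Te = 290 * (1.396368 - 1) = 114.9 K

114.9 K


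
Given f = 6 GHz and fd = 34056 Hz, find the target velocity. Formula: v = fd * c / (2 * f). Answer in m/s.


v = 34056 * 3e8 / (2 * 6000000000.0) = 851.4 m/s

851.4 m/s


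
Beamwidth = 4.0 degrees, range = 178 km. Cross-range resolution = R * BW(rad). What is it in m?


BW_rad = 0.06981317
CR = 178000 * 0.06981317 = 12426.7 m

12426.7 m


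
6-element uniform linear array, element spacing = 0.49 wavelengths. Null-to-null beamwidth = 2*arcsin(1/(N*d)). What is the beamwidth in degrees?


1/(N*d) = 1/(6*0.49) = 0.340136
BW = 2*arcsin(0.340136) = 39.8 degrees

39.8 degrees


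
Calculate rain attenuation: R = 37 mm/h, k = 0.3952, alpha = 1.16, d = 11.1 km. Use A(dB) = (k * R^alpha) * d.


gamma = 0.3952 * 37^1.16 = 26.057391 dB/km
A = 26.057391 * 11.1 = 289.24 dB

289.24 dB


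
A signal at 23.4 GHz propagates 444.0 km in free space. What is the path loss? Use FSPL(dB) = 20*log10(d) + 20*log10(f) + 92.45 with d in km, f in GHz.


20*log10(444.0) = 52.95
20*log10(23.4) = 27.38
FSPL = 172.8 dB

172.8 dB


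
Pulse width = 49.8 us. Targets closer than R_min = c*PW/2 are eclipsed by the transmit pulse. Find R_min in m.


R_min = 3e8 * 49.8e-6 / 2 = 7470.0 m

7470.0 m


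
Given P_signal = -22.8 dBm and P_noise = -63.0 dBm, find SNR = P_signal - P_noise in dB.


SNR = -22.8 - (-63.0) = 40.2 dB

40.2 dB


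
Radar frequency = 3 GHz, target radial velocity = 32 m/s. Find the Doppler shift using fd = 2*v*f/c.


fd = 2 * 32 * 3000000000.0 / 3e8 = 640.0 Hz

640.0 Hz


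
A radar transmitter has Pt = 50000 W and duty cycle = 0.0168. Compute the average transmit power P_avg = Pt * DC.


P_avg = 50000 * 0.0168 = 840.0 W

840.0 W


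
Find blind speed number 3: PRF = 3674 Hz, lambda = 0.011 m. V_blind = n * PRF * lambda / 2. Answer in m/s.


V_blind = 3 * 3674 * 0.011 / 2 = 60.6 m/s

60.6 m/s


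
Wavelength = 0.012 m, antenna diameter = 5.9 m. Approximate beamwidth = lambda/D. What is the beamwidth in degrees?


BW_rad = 0.012 / 5.9 = 0.002034
BW_deg = 0.12 degrees

0.12 degrees


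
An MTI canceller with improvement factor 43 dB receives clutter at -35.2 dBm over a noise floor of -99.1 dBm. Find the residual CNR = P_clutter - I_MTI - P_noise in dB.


CNR = -35.2 - 43 - (-99.1) = 20.9 dB

20.9 dB


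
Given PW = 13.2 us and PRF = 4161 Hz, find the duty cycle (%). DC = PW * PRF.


DC = 13.2e-6 * 4161 * 100 = 5.49%

5.49%


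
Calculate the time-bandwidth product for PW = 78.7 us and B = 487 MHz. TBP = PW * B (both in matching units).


TBP = 78.7 * 487 = 38326.9

38326.9


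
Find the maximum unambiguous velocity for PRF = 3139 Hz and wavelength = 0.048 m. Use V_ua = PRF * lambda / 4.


V_ua = 3139 * 0.048 / 4 = 37.7 m/s

37.7 m/s


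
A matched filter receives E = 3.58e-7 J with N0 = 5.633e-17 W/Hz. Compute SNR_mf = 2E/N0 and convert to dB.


SNR_lin = 2 * 3.58e-7 / 5.633e-17 = 1.271e10
SNR_dB = 10*log10(1.271e10) = 101.0 dB

101.0 dB


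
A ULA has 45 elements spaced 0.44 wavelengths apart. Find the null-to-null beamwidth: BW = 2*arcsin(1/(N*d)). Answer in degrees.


1/(N*d) = 1/(45*0.44) = 0.050505
BW = 2*arcsin(0.050505) = 5.8 degrees

5.8 degrees


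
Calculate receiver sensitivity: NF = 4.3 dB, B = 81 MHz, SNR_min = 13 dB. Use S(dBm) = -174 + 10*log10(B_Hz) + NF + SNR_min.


10*log10(81000000.0) = 79.08
S = -174 + 79.08 + 4.3 + 13 = -77.6 dBm

-77.6 dBm


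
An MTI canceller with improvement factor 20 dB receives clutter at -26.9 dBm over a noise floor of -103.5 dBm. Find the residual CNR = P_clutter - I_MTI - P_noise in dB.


CNR = -26.9 - 20 - (-103.5) = 56.6 dB

56.6 dB


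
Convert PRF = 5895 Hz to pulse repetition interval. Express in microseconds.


PRI = 1/5895 = 0.0001696353 s = 169.6 us

169.6 us


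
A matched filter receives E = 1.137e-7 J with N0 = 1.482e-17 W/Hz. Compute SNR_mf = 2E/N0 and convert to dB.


SNR_lin = 2 * 1.137e-7 / 1.482e-17 = 1.534e10
SNR_dB = 10*log10(1.534e10) = 101.9 dB

101.9 dB


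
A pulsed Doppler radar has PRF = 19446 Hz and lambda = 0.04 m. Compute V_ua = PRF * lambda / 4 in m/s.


V_ua = 19446 * 0.04 / 4 = 194.5 m/s

194.5 m/s


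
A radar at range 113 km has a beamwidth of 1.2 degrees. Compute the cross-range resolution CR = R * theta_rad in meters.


BW_rad = 0.020943951
CR = 113000 * 0.020943951 = 2366.7 m

2366.7 m


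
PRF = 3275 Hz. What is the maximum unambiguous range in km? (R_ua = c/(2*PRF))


R_ua = 3e8 / (2 * 3275) = 45801.5 m = 45.8 km

45.8 km


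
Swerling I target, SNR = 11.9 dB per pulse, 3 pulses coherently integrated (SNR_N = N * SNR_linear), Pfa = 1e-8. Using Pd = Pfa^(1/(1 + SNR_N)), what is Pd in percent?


SNR_lin = 10^(11.9/10) = 15.48817
SNR_N = 3 * 15.48817 = 46.46451
1/(1 + SNR_N) = 1/47.46451 = 0.0210684
Pd = (1e-8)^0.0210684 = 0.67835
Pd = 67.8%

67.8%


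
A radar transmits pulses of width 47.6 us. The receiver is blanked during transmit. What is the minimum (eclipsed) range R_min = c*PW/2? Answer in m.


R_min = 3e8 * 47.6e-6 / 2 = 7140.0 m

7140.0 m


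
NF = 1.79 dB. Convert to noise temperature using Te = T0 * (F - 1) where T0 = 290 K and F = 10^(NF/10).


NF_lin = 10^(1.79/10) = 1.51008
Te = 290 * (1.51008 - 1) = 147.9 K

147.9 K


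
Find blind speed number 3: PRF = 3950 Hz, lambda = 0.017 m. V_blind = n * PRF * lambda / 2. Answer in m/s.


V_blind = 3 * 3950 * 0.017 / 2 = 100.7 m/s

100.7 m/s


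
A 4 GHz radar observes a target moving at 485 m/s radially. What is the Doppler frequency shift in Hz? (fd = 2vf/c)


fd = 2 * 485 * 4000000000.0 / 3e8 = 12933.3 Hz

12933.3 Hz


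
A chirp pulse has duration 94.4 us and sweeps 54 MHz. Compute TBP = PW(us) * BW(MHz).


TBP = 94.4 * 54 = 5097.6

5097.6


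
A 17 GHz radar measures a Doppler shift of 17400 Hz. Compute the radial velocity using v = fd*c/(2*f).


v = 17400 * 3e8 / (2 * 17000000000.0) = 153.5 m/s

153.5 m/s


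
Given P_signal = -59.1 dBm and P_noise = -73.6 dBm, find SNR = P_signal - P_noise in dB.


SNR = -59.1 - (-73.6) = 14.5 dB

14.5 dB


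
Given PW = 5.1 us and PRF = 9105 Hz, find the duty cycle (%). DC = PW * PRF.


DC = 5.1e-6 * 9105 * 100 = 4.64%

4.64%


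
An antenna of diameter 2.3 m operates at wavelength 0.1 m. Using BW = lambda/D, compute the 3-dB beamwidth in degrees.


BW_rad = 0.1 / 2.3 = 0.043478
BW_deg = 2.49 degrees

2.49 degrees


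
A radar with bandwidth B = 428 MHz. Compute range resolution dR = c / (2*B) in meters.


dR = 3e8 / (2 * 428000000.0) = 0.35 m

0.35 m


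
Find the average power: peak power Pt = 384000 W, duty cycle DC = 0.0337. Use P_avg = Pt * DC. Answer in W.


P_avg = 384000 * 0.0337 = 12940.8 W

12940.8 W


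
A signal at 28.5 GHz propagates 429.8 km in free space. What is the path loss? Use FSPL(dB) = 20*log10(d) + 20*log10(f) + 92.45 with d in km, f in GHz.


20*log10(429.8) = 52.67
20*log10(28.5) = 29.1
FSPL = 174.2 dB

174.2 dB


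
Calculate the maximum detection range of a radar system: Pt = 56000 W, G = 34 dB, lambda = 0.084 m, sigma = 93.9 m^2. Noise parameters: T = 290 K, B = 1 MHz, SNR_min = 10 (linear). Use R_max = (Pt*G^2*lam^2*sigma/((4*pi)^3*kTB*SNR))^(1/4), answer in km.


G_lin = 10^(34/10) = 2511.886432
R^4 = 56000 * 2511.886432^2 * 0.084^2 * 93.9 / ((4*pi)^3 * 1.38e-23 * 290 * 1000000.0 * 10)
R^4 = 2.94785e21 m^4
R_max = (2.94785e21)^(1/4) = 233011.0 m = 233.0 km

233.0 km


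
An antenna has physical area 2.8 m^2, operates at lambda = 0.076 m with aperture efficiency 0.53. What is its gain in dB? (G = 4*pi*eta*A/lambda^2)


G_linear = 4*pi*0.53*2.8/0.076^2 = 3228.62
G_dB = 10*log10(3228.62) = 35.1 dB

35.1 dB


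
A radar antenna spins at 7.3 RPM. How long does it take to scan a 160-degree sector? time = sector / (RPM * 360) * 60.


t = 160 / (7.3 * 360) * 60 = 3.65 s

3.65 s


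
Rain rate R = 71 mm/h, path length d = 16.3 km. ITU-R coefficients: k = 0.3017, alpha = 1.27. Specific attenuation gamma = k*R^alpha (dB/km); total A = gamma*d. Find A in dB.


gamma = 0.3017 * 71^1.27 = 67.713212 dB/km
A = 67.713212 * 16.3 = 1103.73 dB

1103.73 dB


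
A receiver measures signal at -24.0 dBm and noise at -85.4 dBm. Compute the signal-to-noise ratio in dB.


SNR = -24.0 - (-85.4) = 61.4 dB

61.4 dB


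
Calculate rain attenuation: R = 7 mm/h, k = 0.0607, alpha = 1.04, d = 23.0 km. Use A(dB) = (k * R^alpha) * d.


gamma = 0.0607 * 7^1.04 = 0.459294 dB/km
A = 0.459294 * 23.0 = 10.56 dB

10.56 dB


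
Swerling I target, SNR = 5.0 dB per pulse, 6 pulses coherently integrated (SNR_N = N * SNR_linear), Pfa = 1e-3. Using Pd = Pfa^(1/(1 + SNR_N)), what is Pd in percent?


SNR_lin = 10^(5.0/10) = 3.16228
SNR_N = 6 * 3.16228 = 18.97368
1/(1 + SNR_N) = 1/19.97368 = 0.0500659
Pd = (1e-3)^0.0500659 = 0.70762
Pd = 70.8%

70.8%


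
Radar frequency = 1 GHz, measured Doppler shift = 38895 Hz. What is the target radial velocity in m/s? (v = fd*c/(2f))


v = 38895 * 3e8 / (2 * 1000000000.0) = 5834.3 m/s

5834.3 m/s


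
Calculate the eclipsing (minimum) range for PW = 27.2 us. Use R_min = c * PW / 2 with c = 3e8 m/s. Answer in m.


R_min = 3e8 * 27.2e-6 / 2 = 4080.0 m

4080.0 m


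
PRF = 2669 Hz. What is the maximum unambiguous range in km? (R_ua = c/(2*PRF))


R_ua = 3e8 / (2 * 2669) = 56200.8 m = 56.2 km

56.2 km


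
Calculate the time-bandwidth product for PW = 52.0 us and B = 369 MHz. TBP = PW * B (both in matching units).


TBP = 52.0 * 369 = 19188.0

19188.0


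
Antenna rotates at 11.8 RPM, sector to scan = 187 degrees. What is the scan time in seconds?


t = 187 / (11.8 * 360) * 60 = 2.64 s

2.64 s


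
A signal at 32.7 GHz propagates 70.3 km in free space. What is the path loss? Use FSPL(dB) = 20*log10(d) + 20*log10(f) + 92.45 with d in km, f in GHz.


20*log10(70.3) = 36.94
20*log10(32.7) = 30.29
FSPL = 159.7 dB

159.7 dB


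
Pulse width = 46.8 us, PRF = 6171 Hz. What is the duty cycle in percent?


DC = 46.8e-6 * 6171 * 100 = 28.88%

28.88%


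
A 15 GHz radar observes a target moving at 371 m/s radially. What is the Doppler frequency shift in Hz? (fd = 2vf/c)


fd = 2 * 371 * 15000000000.0 / 3e8 = 37100.0 Hz

37100.0 Hz


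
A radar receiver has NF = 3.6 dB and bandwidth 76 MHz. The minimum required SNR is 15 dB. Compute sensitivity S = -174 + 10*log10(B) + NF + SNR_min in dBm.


10*log10(76000000.0) = 78.81
S = -174 + 78.81 + 3.6 + 15 = -76.6 dBm

-76.6 dBm


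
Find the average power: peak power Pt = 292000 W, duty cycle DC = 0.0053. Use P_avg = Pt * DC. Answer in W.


P_avg = 292000 * 0.0053 = 1547.6 W

1547.6 W


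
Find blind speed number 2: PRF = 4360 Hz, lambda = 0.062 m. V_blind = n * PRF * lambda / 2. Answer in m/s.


V_blind = 2 * 4360 * 0.062 / 2 = 270.3 m/s

270.3 m/s


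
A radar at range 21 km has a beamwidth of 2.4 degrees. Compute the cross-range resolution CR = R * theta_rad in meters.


BW_rad = 0.041887902
CR = 21000 * 0.041887902 = 879.6 m

879.6 m


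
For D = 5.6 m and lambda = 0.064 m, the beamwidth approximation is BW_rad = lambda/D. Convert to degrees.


BW_rad = 0.064 / 5.6 = 0.011429
BW_deg = 0.65 degrees

0.65 degrees


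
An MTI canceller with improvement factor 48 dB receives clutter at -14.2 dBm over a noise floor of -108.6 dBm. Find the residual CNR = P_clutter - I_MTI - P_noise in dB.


CNR = -14.2 - 48 - (-108.6) = 46.4 dB

46.4 dB


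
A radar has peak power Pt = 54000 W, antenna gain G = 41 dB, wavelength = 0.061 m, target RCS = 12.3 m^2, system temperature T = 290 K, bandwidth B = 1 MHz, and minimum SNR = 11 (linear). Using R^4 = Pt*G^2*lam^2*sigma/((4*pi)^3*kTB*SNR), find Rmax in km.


G_lin = 10^(41/10) = 12589.254118
R^4 = 54000 * 12589.254118^2 * 0.061^2 * 12.3 / ((4*pi)^3 * 1.38e-23 * 290 * 1000000.0 * 11)
R^4 = 4.48393e21 m^4
R_max = (4.48393e21)^(1/4) = 258770.5 m = 258.8 km

258.8 km


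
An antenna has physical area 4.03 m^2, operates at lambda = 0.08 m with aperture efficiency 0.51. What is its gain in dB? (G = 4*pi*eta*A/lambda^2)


G_linear = 4*pi*0.51*4.03/0.08^2 = 4035.57
G_dB = 10*log10(4035.57) = 36.1 dB

36.1 dB


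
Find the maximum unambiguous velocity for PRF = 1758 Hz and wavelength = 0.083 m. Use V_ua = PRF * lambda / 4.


V_ua = 1758 * 0.083 / 4 = 36.5 m/s

36.5 m/s


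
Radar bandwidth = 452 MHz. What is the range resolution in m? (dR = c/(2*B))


dR = 3e8 / (2 * 452000000.0) = 0.33 m

0.33 m


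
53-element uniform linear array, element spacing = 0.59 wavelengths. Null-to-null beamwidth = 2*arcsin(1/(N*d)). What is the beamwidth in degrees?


1/(N*d) = 1/(53*0.59) = 0.03198
BW = 2*arcsin(0.03198) = 3.7 degrees

3.7 degrees


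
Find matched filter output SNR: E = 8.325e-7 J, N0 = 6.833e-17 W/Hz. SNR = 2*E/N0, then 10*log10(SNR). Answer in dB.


SNR_lin = 2 * 8.325e-7 / 6.833e-17 = 2.437e10
SNR_dB = 10*log10(2.437e10) = 103.9 dB

103.9 dB


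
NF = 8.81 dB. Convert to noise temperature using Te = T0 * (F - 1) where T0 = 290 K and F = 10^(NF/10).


NF_lin = 10^(8.81/10) = 7.603263
Te = 290 * (7.603263 - 1) = 1914.9 K

1914.9 K


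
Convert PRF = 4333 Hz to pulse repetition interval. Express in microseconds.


PRI = 1/4333 = 0.000230787 s = 230.8 us

230.8 us


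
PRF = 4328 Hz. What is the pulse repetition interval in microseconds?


PRI = 1/4328 = 0.0002310536 s = 231.1 us

231.1 us


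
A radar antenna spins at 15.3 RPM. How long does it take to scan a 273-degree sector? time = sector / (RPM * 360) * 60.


t = 273 / (15.3 * 360) * 60 = 2.97 s

2.97 s


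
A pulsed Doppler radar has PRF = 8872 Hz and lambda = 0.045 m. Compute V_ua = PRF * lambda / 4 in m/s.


V_ua = 8872 * 0.045 / 4 = 99.8 m/s

99.8 m/s


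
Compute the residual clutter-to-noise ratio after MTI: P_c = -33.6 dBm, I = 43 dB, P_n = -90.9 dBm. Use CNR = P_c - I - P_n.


CNR = -33.6 - 43 - (-90.9) = 14.3 dB

14.3 dB


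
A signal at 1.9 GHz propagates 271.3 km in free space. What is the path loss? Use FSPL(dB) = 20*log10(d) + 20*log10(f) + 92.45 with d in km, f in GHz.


20*log10(271.3) = 48.67
20*log10(1.9) = 5.58
FSPL = 146.7 dB

146.7 dB


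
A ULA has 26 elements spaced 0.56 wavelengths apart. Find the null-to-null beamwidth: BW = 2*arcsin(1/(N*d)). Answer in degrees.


1/(N*d) = 1/(26*0.56) = 0.068681
BW = 2*arcsin(0.068681) = 7.9 degrees

7.9 degrees


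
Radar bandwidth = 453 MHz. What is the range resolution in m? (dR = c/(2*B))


dR = 3e8 / (2 * 453000000.0) = 0.33 m

0.33 m


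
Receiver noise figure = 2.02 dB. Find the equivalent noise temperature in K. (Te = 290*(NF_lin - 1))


NF_lin = 10^(2.02/10) = 1.592209
Te = 290 * (1.592209 - 1) = 171.7 K

171.7 K


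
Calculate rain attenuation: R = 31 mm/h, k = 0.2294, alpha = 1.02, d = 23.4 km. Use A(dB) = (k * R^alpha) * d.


gamma = 0.2294 * 31^1.02 = 7.616972 dB/km
A = 7.616972 * 23.4 = 178.24 dB

178.24 dB


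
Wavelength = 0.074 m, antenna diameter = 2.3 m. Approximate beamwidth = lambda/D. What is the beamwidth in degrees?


BW_rad = 0.074 / 2.3 = 0.032174
BW_deg = 1.84 degrees

1.84 degrees


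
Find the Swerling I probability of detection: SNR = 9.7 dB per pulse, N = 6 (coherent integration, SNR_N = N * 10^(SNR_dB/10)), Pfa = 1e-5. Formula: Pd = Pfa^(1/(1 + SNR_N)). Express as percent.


SNR_lin = 10^(9.7/10) = 9.33254
SNR_N = 6 * 9.33254 = 55.99524
1/(1 + SNR_N) = 1/56.99524 = 0.0175453
Pd = (1e-5)^0.0175453 = 0.8171
Pd = 81.7%

81.7%


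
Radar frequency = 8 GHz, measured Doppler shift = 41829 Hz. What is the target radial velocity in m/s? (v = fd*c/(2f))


v = 41829 * 3e8 / (2 * 8000000000.0) = 784.3 m/s

784.3 m/s


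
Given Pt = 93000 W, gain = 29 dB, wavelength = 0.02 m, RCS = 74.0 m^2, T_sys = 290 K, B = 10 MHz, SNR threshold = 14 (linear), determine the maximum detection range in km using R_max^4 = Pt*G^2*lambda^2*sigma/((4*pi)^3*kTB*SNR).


G_lin = 10^(29/10) = 794.328235
R^4 = 93000 * 794.328235^2 * 0.02^2 * 74.0 / ((4*pi)^3 * 1.38e-23 * 290 * 10000000.0 * 14)
R^4 = 1.56221e18 m^4
R_max = (1.56221e18)^(1/4) = 35353.7 m = 35.4 km

35.4 km


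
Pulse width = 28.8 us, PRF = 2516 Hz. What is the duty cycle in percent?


DC = 28.8e-6 * 2516 * 100 = 7.25%

7.25%


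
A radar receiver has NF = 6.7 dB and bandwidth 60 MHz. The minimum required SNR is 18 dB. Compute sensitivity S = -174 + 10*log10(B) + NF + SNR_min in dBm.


10*log10(60000000.0) = 77.78
S = -174 + 77.78 + 6.7 + 18 = -71.5 dBm

-71.5 dBm


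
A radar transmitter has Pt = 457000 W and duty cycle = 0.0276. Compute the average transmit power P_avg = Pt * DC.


P_avg = 457000 * 0.0276 = 12613.2 W

12613.2 W


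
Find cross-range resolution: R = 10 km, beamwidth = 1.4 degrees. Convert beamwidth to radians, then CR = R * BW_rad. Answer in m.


BW_rad = 0.02443461
CR = 10000 * 0.02443461 = 244.3 m

244.3 m


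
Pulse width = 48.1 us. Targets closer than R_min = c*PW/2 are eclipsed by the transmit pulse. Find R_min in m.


R_min = 3e8 * 48.1e-6 / 2 = 7215.0 m

7215.0 m


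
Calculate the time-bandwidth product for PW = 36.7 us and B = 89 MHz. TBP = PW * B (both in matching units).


TBP = 36.7 * 89 = 3266.3

3266.3


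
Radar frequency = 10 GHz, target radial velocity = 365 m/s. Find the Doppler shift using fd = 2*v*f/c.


fd = 2 * 365 * 10000000000.0 / 3e8 = 24333.3 Hz

24333.3 Hz


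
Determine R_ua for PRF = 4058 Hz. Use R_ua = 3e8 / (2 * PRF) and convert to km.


R_ua = 3e8 / (2 * 4058) = 36964.0 m = 37.0 km

37.0 km


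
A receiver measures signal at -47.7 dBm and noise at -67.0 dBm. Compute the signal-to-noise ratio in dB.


SNR = -47.7 - (-67.0) = 19.3 dB

19.3 dB


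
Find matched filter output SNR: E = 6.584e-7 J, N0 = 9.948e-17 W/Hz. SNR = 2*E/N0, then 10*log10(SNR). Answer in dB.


SNR_lin = 2 * 6.584e-7 / 9.948e-17 = 1.324e10
SNR_dB = 10*log10(1.324e10) = 101.2 dB

101.2 dB


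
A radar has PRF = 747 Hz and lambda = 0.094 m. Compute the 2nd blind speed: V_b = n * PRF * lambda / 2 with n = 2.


V_blind = 2 * 747 * 0.094 / 2 = 70.2 m/s

70.2 m/s


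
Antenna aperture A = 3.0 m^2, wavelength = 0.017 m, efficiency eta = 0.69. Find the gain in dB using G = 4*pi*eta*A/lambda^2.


G_linear = 4*pi*0.69*3.0/0.017^2 = 90008.26
G_dB = 10*log10(90008.26) = 49.5 dB

49.5 dB


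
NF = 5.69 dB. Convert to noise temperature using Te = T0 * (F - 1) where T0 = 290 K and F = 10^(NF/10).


NF_lin = 10^(5.69/10) = 3.706807
Te = 290 * (3.706807 - 1) = 785.0 K

785.0 K


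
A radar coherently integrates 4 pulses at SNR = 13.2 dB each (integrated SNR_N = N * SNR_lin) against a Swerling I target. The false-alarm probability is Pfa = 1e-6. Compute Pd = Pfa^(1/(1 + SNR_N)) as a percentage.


SNR_lin = 10^(13.2/10) = 20.89296
SNR_N = 4 * 20.89296 = 83.57184
1/(1 + SNR_N) = 1/84.57184 = 0.0118243
Pd = (1e-6)^0.0118243 = 0.84929
Pd = 84.9%

84.9%


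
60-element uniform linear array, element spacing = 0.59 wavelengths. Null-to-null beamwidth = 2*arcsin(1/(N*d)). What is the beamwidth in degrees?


1/(N*d) = 1/(60*0.59) = 0.028249
BW = 2*arcsin(0.028249) = 3.2 degrees

3.2 degrees


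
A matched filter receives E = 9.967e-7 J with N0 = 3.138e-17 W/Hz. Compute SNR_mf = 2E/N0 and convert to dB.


SNR_lin = 2 * 9.967e-7 / 3.138e-17 = 6.352e10
SNR_dB = 10*log10(6.352e10) = 108.0 dB

108.0 dB


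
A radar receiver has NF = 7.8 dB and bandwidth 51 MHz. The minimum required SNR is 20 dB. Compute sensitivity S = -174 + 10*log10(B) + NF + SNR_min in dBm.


10*log10(51000000.0) = 77.08
S = -174 + 77.08 + 7.8 + 20 = -69.1 dBm

-69.1 dBm


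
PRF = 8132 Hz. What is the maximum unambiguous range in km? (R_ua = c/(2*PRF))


R_ua = 3e8 / (2 * 8132) = 18445.6 m = 18.4 km

18.4 km


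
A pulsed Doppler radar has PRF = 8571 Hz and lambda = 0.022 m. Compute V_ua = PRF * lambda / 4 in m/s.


V_ua = 8571 * 0.022 / 4 = 47.1 m/s

47.1 m/s


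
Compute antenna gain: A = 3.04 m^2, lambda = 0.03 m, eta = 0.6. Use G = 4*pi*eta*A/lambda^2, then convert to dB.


G_linear = 4*pi*0.6*3.04/0.03^2 = 25467.84
G_dB = 10*log10(25467.84) = 44.1 dB

44.1 dB


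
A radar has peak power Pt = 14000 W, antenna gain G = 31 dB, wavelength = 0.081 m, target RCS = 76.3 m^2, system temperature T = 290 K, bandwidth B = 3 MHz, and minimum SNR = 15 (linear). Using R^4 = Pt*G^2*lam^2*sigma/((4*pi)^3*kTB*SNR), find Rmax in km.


G_lin = 10^(31/10) = 1258.925412
R^4 = 14000 * 1258.925412^2 * 0.081^2 * 76.3 / ((4*pi)^3 * 1.38e-23 * 290 * 3000000.0 * 15)
R^4 = 3.10816e19 m^4
R_max = (3.10816e19)^(1/4) = 74666.5 m = 74.7 km

74.7 km


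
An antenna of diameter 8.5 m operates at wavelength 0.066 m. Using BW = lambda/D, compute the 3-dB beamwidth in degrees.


BW_rad = 0.066 / 8.5 = 0.007765
BW_deg = 0.44 degrees

0.44 degrees


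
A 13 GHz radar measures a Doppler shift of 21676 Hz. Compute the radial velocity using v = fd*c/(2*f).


v = 21676 * 3e8 / (2 * 13000000000.0) = 250.1 m/s

250.1 m/s


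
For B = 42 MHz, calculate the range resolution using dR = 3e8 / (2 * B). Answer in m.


dR = 3e8 / (2 * 42000000.0) = 3.57 m

3.57 m


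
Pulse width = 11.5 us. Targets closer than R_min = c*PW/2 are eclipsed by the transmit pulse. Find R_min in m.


R_min = 3e8 * 11.5e-6 / 2 = 1725.0 m

1725.0 m


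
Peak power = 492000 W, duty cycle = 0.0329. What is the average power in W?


P_avg = 492000 * 0.0329 = 16186.8 W

16186.8 W


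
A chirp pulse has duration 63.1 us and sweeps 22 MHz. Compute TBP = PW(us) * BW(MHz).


TBP = 63.1 * 22 = 1388.2

1388.2


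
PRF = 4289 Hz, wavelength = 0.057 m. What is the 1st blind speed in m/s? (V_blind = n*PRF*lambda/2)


V_blind = 1 * 4289 * 0.057 / 2 = 122.2 m/s

122.2 m/s


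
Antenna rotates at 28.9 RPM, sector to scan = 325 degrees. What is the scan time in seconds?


t = 325 / (28.9 * 360) * 60 = 1.87 s

1.87 s


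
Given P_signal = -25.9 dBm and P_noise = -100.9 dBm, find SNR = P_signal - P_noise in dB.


SNR = -25.9 - (-100.9) = 75.0 dB

75.0 dB


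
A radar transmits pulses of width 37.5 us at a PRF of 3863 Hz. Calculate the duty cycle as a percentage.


DC = 37.5e-6 * 3863 * 100 = 14.49%

14.49%


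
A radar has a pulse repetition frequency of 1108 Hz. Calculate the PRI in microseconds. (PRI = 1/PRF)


PRI = 1/1108 = 0.0009025271 s = 902.5 us

902.5 us


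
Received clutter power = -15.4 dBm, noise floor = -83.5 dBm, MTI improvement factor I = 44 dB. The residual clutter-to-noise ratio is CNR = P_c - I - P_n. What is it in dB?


CNR = -15.4 - 44 - (-83.5) = 24.1 dB

24.1 dB


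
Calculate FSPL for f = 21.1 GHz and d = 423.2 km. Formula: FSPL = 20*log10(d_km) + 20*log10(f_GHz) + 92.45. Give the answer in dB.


20*log10(423.2) = 52.53
20*log10(21.1) = 26.49
FSPL = 171.5 dB

171.5 dB


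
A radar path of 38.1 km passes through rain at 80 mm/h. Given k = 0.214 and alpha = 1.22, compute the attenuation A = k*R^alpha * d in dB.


gamma = 0.214 * 80^1.22 = 44.89351 dB/km
A = 44.89351 * 38.1 = 1710.44 dB

1710.44 dB
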